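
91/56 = 13/8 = 1.62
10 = 10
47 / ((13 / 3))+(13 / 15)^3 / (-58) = 27572189 / 2544750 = 10.83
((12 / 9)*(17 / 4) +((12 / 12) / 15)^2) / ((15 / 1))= 1276 / 3375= 0.38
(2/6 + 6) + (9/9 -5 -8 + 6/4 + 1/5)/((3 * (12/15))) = 49/24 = 2.04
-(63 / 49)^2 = -81 / 49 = -1.65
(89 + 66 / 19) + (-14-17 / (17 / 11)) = 1282 / 19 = 67.47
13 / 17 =0.76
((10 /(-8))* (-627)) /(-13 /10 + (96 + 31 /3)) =47025 /6302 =7.46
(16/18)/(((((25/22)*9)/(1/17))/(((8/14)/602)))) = 352/72533475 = 0.00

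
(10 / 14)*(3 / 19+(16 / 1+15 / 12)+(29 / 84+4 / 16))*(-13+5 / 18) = -32899285 / 201096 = -163.60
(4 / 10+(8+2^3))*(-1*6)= -492 / 5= -98.40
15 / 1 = 15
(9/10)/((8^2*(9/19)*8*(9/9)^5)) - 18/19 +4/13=-804267/1264640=-0.64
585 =585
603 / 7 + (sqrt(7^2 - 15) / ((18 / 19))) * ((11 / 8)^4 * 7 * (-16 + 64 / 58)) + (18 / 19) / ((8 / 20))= 11772 / 133 - 5841759 * sqrt(34) / 14848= -2205.60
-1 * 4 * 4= -16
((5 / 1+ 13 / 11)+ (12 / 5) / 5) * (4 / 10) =2.66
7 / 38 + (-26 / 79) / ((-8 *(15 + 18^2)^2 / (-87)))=42360379 / 229995228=0.18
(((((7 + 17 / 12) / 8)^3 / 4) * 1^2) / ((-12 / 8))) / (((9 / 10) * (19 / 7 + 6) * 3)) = -0.01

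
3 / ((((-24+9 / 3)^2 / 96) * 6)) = 16 / 147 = 0.11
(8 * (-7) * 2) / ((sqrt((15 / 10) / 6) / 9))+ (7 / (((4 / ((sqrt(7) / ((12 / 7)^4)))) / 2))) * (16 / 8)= -2016+ 16807 * sqrt(7) / 20736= -2013.86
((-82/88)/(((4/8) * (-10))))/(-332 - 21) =-41/77660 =-0.00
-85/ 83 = -1.02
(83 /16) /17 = 0.31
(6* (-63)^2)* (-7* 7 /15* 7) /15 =-36303.12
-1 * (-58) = 58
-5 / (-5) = 1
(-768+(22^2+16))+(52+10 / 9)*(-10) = -7192 / 9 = -799.11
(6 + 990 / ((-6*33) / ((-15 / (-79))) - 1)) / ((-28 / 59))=-388869 / 36533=-10.64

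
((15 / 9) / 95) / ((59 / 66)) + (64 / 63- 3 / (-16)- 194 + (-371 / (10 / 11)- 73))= -673.88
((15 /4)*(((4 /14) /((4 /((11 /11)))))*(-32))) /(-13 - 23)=5 /21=0.24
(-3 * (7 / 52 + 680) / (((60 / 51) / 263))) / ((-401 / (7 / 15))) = 1106880999 / 2085200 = 530.83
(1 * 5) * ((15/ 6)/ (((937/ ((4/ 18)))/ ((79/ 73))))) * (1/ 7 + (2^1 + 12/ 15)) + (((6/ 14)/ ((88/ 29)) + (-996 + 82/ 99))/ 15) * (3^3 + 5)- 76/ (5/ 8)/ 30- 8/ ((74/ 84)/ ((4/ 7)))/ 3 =-279984128425499/ 131540253075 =-2128.51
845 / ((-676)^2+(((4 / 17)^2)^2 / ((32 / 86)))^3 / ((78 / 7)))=0.00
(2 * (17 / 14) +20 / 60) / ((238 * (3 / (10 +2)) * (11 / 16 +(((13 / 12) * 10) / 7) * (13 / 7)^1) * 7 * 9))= 1856 / 8971767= 0.00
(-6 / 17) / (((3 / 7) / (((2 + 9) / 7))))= -1.29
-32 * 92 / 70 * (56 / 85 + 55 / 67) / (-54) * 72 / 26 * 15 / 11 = 24809088 / 5700695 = 4.35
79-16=63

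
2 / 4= 0.50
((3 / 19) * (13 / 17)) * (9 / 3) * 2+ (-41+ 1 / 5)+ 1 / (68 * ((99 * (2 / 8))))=-6407383 / 159885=-40.07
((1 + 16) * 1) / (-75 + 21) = -17 / 54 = -0.31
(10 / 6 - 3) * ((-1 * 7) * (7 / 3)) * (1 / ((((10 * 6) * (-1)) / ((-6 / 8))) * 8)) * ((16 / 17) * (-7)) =-0.22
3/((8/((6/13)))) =0.17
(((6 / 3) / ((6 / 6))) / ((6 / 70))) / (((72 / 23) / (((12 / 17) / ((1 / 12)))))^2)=148120 / 867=170.84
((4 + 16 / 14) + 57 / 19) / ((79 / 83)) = 4731 / 553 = 8.56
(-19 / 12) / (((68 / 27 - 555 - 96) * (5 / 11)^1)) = 1881 / 350180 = 0.01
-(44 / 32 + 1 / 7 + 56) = -3221 / 56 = -57.52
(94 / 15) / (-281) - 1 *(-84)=353966 / 4215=83.98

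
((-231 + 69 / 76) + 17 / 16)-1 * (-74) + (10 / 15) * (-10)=-147467 / 912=-161.70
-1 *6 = -6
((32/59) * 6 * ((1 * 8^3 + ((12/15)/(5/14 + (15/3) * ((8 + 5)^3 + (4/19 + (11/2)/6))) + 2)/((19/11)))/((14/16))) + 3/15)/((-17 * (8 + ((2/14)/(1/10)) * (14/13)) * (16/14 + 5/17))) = -17077510280940707/2084794415482500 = -8.19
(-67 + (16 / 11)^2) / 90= -2617 / 3630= -0.72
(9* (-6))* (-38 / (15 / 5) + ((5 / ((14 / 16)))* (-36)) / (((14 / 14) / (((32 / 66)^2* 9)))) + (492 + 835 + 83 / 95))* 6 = -22941575784 / 80465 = -285112.48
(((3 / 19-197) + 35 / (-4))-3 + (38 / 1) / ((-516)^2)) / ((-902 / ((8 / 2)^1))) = 527619185 / 570386916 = 0.93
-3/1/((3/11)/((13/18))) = -143/18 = -7.94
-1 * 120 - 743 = -863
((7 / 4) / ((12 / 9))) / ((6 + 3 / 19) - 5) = 399 / 352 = 1.13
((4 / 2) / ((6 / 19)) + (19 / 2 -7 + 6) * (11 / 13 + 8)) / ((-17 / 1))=-6359 / 1326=-4.80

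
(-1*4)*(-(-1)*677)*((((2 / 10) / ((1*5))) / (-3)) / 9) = 2708 / 675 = 4.01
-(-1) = 1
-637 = -637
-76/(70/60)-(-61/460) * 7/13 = -2723891/41860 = -65.07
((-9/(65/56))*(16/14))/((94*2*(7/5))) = -144/4277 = -0.03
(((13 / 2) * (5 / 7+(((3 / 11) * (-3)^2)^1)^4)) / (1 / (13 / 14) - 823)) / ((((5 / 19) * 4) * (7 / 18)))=-27405586377 / 38327575825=-0.72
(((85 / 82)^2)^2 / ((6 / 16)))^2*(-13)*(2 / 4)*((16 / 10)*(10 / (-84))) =35423768255078125 / 3018301736607738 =11.74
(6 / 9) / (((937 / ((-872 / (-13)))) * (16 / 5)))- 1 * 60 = -2192035 / 36543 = -59.99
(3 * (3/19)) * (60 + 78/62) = 17091/589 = 29.02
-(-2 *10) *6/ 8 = 15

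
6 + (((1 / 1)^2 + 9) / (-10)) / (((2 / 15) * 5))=9 / 2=4.50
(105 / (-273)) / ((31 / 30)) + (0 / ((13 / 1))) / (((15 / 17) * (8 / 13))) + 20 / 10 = 1.63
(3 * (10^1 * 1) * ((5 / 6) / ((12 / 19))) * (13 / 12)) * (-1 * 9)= -6175 / 16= -385.94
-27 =-27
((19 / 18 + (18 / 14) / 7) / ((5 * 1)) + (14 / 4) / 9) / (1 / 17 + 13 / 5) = 1326 / 5537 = 0.24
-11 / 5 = -2.20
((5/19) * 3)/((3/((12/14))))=30/133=0.23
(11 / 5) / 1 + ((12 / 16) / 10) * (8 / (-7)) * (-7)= 14 / 5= 2.80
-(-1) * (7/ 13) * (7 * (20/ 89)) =980/ 1157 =0.85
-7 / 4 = -1.75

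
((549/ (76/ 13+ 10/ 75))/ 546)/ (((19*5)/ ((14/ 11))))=549/ 243694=0.00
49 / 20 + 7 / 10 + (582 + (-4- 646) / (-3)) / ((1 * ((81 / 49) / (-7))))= -16421251 / 4860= -3378.86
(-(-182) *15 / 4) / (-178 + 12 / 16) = -2730 / 709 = -3.85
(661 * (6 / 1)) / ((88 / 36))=17847 / 11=1622.45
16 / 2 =8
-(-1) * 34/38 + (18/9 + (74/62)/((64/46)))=3.75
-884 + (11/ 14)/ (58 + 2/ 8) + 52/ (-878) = -632984704/ 716009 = -884.05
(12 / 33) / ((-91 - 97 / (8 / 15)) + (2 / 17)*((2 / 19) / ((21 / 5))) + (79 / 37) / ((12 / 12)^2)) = -0.00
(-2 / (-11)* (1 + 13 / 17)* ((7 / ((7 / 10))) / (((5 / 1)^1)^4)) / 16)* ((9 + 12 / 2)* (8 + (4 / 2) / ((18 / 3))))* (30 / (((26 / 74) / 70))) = 582750 / 2431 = 239.72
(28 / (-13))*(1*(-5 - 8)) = 28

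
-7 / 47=-0.15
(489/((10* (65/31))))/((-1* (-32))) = 15159/20800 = 0.73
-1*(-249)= 249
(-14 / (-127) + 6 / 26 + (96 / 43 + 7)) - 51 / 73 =45994245 / 5182489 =8.87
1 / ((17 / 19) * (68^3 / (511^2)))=4961299 / 5345344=0.93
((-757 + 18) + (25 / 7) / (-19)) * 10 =-7391.88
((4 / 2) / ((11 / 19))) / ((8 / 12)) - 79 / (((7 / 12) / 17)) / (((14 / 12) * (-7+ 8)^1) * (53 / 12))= -12615843 / 28567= -441.62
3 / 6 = 1 / 2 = 0.50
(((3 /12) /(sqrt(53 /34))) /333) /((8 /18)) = sqrt(1802) /31376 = 0.00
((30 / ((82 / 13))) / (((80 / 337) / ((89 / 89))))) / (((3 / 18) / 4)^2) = 473148 / 41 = 11540.20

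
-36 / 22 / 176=-9 / 968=-0.01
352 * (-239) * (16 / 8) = -168256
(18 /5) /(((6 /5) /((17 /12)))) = 17 /4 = 4.25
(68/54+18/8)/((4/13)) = 4927/432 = 11.41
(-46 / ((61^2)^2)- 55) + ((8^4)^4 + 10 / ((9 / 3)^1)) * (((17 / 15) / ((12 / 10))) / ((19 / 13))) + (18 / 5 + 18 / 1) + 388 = 181888800740283.58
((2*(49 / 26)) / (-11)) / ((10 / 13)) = -49 / 110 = -0.45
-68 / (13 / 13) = -68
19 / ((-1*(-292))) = 19 / 292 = 0.07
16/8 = 2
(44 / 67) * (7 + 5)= 528 / 67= 7.88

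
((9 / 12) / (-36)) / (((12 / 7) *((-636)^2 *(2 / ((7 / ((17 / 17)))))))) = -49 / 465979392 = -0.00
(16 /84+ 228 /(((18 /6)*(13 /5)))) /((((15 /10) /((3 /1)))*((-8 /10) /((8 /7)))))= -160640 /1911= -84.06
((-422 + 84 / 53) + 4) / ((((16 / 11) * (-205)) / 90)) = 1092465 / 8692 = 125.69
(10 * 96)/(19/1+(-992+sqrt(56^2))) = -1.05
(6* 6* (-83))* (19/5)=-56772/5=-11354.40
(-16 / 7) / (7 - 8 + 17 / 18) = 288 / 7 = 41.14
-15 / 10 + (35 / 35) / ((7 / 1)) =-19 / 14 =-1.36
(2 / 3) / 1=2 / 3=0.67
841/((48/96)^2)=3364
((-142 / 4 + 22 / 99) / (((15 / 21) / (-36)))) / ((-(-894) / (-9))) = -2667 / 149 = -17.90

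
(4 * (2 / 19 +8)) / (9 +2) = 56 / 19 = 2.95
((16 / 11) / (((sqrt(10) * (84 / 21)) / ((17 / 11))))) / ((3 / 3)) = 34 * sqrt(10) / 605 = 0.18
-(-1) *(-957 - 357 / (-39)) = -12322 / 13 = -947.85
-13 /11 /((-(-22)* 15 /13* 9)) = -169 /32670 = -0.01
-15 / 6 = -5 / 2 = -2.50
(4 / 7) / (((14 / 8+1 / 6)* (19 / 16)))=768 / 3059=0.25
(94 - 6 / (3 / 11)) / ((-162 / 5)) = -20 / 9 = -2.22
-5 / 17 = -0.29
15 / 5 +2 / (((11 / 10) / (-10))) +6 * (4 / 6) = -123 / 11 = -11.18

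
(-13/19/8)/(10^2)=-13/15200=-0.00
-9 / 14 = -0.64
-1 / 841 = -0.00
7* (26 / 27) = 182 / 27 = 6.74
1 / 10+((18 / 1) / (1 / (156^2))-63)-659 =4373261 / 10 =437326.10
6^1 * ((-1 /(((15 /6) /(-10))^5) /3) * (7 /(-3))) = -14336 /3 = -4778.67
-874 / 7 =-124.86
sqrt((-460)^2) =460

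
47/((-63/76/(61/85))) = -40.69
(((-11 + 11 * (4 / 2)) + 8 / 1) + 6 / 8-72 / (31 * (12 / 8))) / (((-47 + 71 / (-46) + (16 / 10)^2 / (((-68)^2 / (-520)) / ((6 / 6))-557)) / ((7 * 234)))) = -7819166271735 / 12732334477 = -614.12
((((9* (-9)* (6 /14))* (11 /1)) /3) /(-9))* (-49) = -693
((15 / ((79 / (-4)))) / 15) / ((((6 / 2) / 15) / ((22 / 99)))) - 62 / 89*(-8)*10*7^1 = 24682360 / 63279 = 390.06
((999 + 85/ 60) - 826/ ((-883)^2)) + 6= 9416294141/ 9356268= 1006.42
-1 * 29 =-29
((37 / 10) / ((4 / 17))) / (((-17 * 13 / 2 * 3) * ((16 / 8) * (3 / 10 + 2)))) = -37 / 3588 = -0.01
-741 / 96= -247 / 32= -7.72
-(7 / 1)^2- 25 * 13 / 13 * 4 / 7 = -443 / 7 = -63.29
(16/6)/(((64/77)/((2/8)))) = 77/96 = 0.80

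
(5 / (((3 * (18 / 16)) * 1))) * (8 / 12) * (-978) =-26080 / 27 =-965.93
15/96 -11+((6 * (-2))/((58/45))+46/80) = -90847/4640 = -19.58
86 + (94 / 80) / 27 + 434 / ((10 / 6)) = 374159 / 1080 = 346.44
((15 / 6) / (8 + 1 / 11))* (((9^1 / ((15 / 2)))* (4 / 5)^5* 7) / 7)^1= 33792 / 278125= 0.12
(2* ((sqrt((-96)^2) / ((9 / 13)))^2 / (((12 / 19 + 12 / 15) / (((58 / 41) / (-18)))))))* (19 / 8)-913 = -334627001 / 56457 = -5927.11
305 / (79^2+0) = 305 / 6241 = 0.05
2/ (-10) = -1/ 5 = -0.20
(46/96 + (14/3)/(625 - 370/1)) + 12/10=20777/12240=1.70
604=604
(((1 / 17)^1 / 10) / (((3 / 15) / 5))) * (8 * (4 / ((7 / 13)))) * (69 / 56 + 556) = 4056650 / 833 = 4869.93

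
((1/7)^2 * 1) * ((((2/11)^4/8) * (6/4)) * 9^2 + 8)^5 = 22274297911956187657035851/32964749751695440450849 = 675.70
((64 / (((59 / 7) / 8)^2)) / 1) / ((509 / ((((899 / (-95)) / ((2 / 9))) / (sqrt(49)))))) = -115992576 / 168323755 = -0.69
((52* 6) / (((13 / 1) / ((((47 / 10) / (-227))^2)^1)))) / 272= 6627 / 175198600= 0.00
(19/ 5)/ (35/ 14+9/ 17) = 646/ 515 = 1.25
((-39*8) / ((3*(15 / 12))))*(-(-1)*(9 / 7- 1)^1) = -832 / 35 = -23.77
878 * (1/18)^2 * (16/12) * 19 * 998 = 16648636/243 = 68512.91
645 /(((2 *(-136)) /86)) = -27735 /136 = -203.93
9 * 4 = 36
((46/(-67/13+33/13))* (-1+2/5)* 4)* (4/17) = 14352/1445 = 9.93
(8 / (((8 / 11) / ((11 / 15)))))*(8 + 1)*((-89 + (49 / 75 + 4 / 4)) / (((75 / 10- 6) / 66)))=-34877524 / 125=-279020.19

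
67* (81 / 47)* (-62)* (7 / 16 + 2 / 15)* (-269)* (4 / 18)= 229631043 / 940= 244288.34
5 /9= 0.56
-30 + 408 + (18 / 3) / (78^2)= 383293 / 1014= 378.00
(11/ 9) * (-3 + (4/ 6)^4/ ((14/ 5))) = -18271/ 5103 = -3.58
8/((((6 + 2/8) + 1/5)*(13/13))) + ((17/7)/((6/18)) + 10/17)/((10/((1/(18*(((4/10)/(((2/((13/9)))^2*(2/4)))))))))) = 13958897/10377276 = 1.35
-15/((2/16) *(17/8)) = -960/17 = -56.47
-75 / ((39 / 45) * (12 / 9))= -3375 / 52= -64.90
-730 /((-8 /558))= 101835 /2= 50917.50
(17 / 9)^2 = 289 / 81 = 3.57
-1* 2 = -2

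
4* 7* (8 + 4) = 336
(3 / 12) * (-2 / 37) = -1 / 74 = -0.01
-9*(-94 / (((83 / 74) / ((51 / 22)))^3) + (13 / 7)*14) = 5506333404840 / 761048497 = 7235.19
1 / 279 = 0.00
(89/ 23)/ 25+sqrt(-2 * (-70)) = 89/ 575+2 * sqrt(35) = 11.99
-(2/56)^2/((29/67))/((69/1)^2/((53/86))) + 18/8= 20945616025/9309164256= 2.25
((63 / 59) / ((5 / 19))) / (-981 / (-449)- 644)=-537453 / 85011625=-0.01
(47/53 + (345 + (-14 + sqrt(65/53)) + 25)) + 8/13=358.61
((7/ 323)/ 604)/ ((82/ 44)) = 77/ 3999386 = 0.00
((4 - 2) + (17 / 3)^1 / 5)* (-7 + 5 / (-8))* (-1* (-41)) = -117547 / 120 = -979.56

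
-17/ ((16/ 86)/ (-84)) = 15351/ 2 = 7675.50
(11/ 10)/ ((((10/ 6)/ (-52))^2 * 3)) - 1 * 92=33116/ 125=264.93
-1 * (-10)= 10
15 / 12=5 / 4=1.25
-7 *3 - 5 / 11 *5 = -256 / 11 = -23.27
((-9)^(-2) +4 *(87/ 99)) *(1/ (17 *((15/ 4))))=12572/ 227205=0.06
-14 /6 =-7 /3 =-2.33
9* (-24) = -216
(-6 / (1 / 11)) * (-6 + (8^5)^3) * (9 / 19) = -20899517020762644 / 19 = -1099974580040139.16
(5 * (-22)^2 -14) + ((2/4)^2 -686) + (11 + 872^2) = 3048461/4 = 762115.25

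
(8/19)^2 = 64/361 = 0.18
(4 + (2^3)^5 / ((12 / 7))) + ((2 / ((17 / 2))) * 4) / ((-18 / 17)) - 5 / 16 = 2752915 / 144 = 19117.47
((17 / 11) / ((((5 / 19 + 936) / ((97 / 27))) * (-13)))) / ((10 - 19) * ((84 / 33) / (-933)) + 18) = -9743941 / 385013766618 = -0.00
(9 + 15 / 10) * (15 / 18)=35 / 4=8.75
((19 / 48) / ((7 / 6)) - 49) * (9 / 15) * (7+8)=-24525 / 56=-437.95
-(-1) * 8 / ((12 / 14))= 28 / 3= 9.33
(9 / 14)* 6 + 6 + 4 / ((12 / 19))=340 / 21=16.19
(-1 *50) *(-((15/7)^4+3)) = 2891400/2401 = 1204.25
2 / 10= 0.20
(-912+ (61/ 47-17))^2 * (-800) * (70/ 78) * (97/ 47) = -132396949776000/ 103823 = -1275217916.80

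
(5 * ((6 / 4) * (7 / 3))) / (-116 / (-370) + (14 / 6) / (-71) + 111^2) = 1379175 / 971040128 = 0.00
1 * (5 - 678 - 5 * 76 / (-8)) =-1251 / 2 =-625.50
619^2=383161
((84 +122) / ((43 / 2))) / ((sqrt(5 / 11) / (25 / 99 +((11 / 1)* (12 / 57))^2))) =82683868* sqrt(55) / 7683885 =79.80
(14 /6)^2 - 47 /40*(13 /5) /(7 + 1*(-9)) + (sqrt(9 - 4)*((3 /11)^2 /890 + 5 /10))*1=26927*sqrt(5) /53845 + 25099 /3600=8.09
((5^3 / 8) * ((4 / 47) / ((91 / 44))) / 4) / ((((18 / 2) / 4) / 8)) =22000 / 38493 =0.57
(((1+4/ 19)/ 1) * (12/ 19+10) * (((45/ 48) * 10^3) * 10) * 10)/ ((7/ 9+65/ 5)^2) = 8820140625/ 1387684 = 6356.02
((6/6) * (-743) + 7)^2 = 541696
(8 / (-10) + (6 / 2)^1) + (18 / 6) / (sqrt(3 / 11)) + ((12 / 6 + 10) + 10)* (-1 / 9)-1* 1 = -56 / 45 + sqrt(33) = 4.50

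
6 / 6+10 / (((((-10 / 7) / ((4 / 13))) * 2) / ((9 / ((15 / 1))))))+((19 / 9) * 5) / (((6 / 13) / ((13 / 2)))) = 1046059 / 7020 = 149.01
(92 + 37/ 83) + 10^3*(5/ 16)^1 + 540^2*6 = 290500821/ 166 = 1750004.95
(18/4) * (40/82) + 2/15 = 1432/615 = 2.33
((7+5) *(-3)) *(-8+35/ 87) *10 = 79320/ 29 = 2735.17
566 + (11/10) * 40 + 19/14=8559/14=611.36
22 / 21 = 1.05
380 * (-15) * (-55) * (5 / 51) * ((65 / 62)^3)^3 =2705493614449462890625 / 57532617821620096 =47025.39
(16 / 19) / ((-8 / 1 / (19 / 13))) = -2 / 13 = -0.15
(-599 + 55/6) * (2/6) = -3539/18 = -196.61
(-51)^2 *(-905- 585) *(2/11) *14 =-108513720/11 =-9864883.64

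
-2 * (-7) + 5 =19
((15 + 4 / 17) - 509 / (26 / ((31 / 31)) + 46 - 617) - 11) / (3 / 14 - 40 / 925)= 24808574 / 820879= 30.22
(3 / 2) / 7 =3 / 14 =0.21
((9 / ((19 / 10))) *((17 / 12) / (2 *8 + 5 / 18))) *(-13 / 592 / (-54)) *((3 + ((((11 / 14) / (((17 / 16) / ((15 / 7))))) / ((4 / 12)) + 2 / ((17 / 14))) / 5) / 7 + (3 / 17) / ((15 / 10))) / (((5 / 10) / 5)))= 6254755 / 1130412752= 0.01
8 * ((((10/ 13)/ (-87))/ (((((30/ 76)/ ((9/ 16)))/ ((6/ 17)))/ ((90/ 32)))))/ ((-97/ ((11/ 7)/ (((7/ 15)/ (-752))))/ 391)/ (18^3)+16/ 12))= -10672705216800/ 142225067906441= -0.08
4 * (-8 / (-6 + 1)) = 32 / 5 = 6.40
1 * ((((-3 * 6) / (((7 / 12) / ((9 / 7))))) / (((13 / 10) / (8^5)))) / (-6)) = 106168320 / 637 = 166669.26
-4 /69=-0.06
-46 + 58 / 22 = -477 / 11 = -43.36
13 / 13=1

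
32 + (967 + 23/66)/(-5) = -161.47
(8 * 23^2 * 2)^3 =606355001344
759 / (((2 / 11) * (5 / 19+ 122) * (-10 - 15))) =-6897 / 5050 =-1.37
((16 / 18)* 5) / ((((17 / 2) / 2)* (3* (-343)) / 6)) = -320 / 52479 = -0.01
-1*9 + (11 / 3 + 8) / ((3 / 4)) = 59 / 9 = 6.56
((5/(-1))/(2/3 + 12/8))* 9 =-270/13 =-20.77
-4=-4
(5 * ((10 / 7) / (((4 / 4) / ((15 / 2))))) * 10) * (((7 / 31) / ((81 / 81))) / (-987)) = -1250 / 10199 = -0.12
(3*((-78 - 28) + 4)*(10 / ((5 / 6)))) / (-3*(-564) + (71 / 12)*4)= -11016 / 5147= -2.14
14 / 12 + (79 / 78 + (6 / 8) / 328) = 111637 / 51168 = 2.18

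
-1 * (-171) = 171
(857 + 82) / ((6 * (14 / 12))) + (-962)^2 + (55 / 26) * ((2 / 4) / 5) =336910521 / 364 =925578.35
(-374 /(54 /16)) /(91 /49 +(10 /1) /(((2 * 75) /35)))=-238 /9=-26.44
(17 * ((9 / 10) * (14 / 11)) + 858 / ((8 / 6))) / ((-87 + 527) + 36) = 72927 / 52360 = 1.39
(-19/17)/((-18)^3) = 19/99144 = 0.00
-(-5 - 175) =180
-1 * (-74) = 74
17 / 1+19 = 36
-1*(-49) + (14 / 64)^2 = 50225 / 1024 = 49.05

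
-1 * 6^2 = -36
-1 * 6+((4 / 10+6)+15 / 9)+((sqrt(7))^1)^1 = 31 / 15+sqrt(7) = 4.71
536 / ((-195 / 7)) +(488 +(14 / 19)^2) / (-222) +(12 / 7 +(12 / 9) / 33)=-11844987634 / 601666065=-19.69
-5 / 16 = -0.31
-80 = -80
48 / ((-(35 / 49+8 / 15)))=-5040 / 131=-38.47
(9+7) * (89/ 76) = 356/ 19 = 18.74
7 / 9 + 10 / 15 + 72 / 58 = 701 / 261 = 2.69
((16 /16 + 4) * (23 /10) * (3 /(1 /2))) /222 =23 /74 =0.31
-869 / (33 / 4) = -105.33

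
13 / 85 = 0.15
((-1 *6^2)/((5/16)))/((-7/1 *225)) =64/875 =0.07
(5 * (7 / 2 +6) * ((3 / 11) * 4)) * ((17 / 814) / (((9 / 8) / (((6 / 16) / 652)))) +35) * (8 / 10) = 1058802683 / 729751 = 1450.91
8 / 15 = 0.53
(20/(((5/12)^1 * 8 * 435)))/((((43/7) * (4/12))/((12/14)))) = 36/6235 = 0.01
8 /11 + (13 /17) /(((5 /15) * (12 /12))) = 565 /187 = 3.02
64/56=8/7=1.14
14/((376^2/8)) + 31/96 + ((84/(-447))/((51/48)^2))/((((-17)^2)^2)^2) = 20620398057814178195/63700439845217693664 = 0.32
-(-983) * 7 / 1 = 6881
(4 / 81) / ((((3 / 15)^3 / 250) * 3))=125000 / 243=514.40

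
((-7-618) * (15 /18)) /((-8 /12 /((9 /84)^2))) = 28125 /3136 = 8.97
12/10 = 6/5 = 1.20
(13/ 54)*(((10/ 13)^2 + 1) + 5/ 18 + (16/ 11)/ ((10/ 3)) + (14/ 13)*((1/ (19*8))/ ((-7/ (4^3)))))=7124147/ 13204620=0.54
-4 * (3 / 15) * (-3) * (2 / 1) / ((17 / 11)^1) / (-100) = -66 / 2125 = -0.03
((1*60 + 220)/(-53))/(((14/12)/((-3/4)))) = 180/53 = 3.40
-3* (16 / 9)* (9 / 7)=-48 / 7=-6.86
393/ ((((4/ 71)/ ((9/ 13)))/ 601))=150927327/ 52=2902448.60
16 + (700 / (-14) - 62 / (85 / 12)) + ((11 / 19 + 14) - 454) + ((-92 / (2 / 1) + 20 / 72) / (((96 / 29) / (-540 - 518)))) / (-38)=-866.73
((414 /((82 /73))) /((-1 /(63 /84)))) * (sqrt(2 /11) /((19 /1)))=-6.20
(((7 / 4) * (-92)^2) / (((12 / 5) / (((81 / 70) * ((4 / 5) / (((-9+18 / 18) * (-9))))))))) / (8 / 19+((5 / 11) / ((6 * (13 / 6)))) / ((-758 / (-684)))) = 1634202141 / 9321320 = 175.32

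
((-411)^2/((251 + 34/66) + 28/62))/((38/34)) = 2937705111/4897478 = 599.84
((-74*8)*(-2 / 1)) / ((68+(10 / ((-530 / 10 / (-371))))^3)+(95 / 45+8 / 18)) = 0.00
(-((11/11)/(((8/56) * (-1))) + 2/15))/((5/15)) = 103/5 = 20.60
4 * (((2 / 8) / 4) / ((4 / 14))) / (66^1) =7 / 528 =0.01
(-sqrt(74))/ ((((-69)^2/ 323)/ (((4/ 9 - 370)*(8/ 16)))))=537149*sqrt(74)/ 42849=107.84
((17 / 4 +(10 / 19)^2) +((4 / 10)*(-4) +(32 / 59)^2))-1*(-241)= 6137966873 / 25132820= 244.22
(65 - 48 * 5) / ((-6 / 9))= 525 / 2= 262.50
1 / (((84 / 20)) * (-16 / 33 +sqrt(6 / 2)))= 880 / 21077 +1815 * sqrt(3) / 21077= 0.19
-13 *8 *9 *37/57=-11544/19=-607.58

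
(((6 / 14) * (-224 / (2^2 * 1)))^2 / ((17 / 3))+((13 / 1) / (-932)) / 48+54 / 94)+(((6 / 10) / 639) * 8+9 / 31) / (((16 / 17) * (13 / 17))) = 174949130941387 / 1704574838720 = 102.64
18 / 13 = 1.38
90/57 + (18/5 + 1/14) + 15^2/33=176563/14630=12.07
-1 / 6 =-0.17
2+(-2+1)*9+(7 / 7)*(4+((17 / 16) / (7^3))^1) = -16447 / 5488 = -3.00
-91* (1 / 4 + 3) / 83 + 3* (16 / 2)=6785 / 332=20.44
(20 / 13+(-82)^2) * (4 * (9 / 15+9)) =16786944 / 65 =258260.68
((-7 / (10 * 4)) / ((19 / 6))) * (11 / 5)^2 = -2541 / 9500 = -0.27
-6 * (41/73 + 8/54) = -2798/657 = -4.26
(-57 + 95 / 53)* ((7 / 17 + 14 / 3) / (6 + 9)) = -18.69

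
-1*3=-3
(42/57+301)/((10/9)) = 51597/190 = 271.56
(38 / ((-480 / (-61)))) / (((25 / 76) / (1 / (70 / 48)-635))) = -488888221 / 52500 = -9312.16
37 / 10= 3.70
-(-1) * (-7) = -7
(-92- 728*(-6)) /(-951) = -4276 /951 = -4.50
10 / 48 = 5 / 24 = 0.21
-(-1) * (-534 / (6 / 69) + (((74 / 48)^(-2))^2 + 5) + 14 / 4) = -6132.32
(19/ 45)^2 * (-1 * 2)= -722/ 2025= -0.36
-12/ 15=-4/ 5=-0.80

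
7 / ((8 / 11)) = 77 / 8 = 9.62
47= 47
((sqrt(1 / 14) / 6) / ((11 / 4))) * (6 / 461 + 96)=14754 * sqrt(14) / 35497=1.56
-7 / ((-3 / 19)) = 133 / 3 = 44.33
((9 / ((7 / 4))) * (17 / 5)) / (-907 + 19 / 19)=-102 / 5285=-0.02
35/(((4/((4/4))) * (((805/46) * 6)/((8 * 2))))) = 4/3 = 1.33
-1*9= -9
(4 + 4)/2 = 4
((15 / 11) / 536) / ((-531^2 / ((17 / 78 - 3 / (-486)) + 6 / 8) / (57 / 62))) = -35435 / 4385219881536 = -0.00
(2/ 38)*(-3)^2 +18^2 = 6165/ 19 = 324.47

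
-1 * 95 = -95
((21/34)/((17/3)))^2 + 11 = 3678893/334084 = 11.01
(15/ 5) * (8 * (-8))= -192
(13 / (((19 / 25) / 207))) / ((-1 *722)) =-67275 / 13718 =-4.90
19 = 19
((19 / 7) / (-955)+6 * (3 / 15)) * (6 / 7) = 48018 / 46795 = 1.03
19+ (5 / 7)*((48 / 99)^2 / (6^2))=1303853 / 68607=19.00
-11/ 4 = -2.75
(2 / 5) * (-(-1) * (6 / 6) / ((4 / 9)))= 9 / 10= 0.90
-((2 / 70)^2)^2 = -1 / 1500625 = -0.00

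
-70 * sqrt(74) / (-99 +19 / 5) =25 * sqrt(74) / 34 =6.33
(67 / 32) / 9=67 / 288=0.23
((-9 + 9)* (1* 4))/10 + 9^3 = 729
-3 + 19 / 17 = -32 / 17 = -1.88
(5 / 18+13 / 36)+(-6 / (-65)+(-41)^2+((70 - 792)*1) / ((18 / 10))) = 2996651 / 2340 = 1280.62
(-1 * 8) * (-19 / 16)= 19 / 2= 9.50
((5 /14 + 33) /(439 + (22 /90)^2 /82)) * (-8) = -310181400 /510272497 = -0.61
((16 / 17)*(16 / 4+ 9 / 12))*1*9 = 684 / 17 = 40.24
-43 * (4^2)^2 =-11008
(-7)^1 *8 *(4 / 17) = -13.18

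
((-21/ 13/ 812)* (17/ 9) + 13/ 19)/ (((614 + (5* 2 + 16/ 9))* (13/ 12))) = 526401/ 524446208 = 0.00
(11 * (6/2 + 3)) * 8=528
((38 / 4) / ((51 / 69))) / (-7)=-437 / 238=-1.84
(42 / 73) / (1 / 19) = 798 / 73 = 10.93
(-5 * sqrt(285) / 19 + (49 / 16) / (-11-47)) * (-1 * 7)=343 / 928 + 35 * sqrt(285) / 19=31.47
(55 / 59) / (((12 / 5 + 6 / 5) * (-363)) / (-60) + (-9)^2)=2750 / 303201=0.01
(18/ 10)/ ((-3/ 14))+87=393/ 5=78.60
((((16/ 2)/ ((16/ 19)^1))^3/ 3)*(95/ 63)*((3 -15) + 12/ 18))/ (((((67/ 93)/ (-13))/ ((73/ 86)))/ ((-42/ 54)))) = -325882647415/ 5600664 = -58186.43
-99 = -99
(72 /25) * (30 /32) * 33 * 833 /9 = 82467 /10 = 8246.70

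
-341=-341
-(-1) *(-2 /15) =-2 /15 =-0.13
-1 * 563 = -563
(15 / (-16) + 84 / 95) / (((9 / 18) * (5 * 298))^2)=-81 / 843638000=-0.00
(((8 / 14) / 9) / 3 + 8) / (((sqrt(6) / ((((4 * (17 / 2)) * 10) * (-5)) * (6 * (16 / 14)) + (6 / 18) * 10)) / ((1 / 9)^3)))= -185505340 * sqrt(6) / 8680203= -52.35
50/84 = 25/42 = 0.60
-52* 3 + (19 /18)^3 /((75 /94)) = -33794827 /218700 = -154.53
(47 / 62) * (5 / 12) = 235 / 744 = 0.32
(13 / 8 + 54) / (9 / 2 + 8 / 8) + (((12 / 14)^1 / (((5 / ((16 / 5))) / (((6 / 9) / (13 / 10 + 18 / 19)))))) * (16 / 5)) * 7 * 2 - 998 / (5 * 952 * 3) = 103808009 / 5988675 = 17.33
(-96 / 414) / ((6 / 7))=-56 / 207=-0.27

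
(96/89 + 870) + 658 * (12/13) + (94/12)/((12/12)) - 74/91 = 5552737/3738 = 1485.48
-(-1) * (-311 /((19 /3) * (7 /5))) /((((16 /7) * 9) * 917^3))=-1555 /703238834256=-0.00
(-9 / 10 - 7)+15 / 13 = -6.75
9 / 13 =0.69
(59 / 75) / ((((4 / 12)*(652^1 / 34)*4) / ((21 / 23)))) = 21063 / 749800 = 0.03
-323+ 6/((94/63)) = -318.98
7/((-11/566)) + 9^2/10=-38729/110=-352.08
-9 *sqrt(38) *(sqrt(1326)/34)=-9 *sqrt(12597)/17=-59.42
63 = 63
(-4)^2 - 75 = -59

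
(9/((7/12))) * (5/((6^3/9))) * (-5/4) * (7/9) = -25/8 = -3.12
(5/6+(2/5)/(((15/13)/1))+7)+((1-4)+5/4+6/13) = 8959/1300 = 6.89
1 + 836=837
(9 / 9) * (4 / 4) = 1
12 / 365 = 0.03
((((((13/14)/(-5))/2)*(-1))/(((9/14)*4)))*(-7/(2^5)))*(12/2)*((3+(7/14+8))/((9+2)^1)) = -2093/42240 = -0.05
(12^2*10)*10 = 14400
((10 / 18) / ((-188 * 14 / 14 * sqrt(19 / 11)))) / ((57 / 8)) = -10 * sqrt(209) / 458109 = -0.00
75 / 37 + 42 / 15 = 893 / 185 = 4.83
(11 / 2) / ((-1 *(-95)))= 0.06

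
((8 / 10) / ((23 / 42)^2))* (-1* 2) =-14112 / 2645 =-5.34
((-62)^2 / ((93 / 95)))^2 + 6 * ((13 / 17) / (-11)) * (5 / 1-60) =2359066310 / 153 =15418734.05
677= 677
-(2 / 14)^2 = -1 / 49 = -0.02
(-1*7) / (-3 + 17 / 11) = 77 / 16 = 4.81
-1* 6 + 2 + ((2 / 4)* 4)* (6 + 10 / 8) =21 / 2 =10.50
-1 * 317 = -317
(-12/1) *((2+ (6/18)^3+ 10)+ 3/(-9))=-1264/9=-140.44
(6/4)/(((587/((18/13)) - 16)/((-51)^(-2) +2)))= 15609/2122127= 0.01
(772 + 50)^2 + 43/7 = 4729831/7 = 675690.14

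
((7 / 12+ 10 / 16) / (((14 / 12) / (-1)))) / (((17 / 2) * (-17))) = 0.01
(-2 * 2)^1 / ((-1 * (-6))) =-2 / 3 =-0.67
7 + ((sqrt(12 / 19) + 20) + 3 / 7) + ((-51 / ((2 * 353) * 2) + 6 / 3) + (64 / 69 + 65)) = 2 * sqrt(57) / 19 + 65007851 / 681996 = 96.11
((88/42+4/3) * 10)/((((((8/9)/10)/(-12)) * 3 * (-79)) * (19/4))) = 43200/10507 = 4.11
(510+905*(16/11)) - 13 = 19947/11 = 1813.36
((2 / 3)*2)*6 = 8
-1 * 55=-55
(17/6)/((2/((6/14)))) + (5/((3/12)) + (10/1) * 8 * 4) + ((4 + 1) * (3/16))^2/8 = 4884519/14336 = 340.72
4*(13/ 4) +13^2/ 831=10972/ 831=13.20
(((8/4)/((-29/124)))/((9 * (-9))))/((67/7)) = 1736/157383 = 0.01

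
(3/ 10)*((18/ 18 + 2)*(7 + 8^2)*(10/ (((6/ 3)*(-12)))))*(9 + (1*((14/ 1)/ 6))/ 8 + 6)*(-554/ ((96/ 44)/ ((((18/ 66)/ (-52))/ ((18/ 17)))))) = -122702413/ 239616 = -512.08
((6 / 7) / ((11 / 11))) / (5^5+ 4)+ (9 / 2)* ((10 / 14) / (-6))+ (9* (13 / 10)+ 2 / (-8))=398436 / 36505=10.91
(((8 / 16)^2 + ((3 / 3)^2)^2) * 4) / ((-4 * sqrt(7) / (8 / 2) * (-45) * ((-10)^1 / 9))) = -sqrt(7) / 70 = -0.04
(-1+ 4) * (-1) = -3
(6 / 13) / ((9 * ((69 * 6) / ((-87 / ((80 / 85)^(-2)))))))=-7424 / 777699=-0.01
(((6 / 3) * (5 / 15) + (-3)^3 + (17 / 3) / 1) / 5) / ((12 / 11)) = -341 / 90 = -3.79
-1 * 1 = -1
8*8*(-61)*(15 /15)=-3904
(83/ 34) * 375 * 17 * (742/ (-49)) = -1649625/ 7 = -235660.71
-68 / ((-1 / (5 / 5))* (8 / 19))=323 / 2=161.50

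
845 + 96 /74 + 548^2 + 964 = 11178229 /37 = 302114.30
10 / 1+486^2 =236206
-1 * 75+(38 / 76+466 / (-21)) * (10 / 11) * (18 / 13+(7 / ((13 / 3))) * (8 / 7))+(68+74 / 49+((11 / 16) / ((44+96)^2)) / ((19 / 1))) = -58958609627 / 852051200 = -69.20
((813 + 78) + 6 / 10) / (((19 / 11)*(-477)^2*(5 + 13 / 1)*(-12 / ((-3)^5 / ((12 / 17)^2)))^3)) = 591829054311 / 69954437120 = 8.46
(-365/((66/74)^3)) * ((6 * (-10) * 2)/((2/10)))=308679.27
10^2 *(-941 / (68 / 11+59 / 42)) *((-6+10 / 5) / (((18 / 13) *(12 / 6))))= 37677640 / 2103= 17916.14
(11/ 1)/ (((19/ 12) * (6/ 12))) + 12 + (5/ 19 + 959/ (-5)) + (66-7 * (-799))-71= 515124/ 95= 5422.36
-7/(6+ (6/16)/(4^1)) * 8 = -1792/195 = -9.19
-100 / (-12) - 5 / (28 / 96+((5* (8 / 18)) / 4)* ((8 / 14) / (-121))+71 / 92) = 3.62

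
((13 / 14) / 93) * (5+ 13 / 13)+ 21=21.06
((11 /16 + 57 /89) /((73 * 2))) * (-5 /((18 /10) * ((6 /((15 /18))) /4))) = -236375 /16840224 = -0.01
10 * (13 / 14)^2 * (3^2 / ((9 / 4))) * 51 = 86190 / 49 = 1758.98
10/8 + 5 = 25/4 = 6.25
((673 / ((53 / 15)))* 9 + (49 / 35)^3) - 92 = 10765554 / 6625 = 1624.99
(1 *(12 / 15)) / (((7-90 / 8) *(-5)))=16 / 425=0.04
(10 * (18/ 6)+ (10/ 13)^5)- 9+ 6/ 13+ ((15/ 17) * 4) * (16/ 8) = 181719983/ 6311981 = 28.79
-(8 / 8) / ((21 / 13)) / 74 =-13 / 1554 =-0.01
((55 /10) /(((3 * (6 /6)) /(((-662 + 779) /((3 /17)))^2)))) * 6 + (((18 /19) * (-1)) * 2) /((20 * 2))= 918699201 /190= 4835258.95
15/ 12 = 5/ 4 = 1.25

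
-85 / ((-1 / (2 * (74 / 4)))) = 3145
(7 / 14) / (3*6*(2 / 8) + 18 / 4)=1 / 18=0.06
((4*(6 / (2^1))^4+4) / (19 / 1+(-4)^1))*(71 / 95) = 23288 / 1425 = 16.34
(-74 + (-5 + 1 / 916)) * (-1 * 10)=789.99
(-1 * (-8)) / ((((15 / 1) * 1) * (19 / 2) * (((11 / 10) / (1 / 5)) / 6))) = 64 / 1045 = 0.06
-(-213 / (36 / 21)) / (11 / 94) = 1061.77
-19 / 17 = -1.12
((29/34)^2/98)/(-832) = -841/94255616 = -0.00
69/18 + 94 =587/6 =97.83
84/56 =1.50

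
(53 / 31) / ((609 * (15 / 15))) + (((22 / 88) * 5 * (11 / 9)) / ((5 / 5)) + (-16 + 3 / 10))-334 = -394385423 / 1132740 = -348.17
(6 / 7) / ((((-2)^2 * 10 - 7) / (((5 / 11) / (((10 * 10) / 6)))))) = 3 / 4235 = 0.00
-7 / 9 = -0.78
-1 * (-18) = 18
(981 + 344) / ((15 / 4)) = 1060 / 3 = 353.33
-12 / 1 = -12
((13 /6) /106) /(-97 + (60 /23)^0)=-13 /61056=-0.00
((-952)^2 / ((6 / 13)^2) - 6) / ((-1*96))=-19145645 / 432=-44318.62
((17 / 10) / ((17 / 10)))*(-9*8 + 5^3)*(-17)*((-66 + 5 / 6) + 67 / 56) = 9683047 / 168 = 57637.18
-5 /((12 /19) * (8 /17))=-1615 /96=-16.82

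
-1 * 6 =-6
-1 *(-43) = 43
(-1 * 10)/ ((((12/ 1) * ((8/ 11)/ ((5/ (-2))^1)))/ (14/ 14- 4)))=-8.59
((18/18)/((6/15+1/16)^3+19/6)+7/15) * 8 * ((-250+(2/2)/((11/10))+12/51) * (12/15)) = -1697975288576/1379388725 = -1230.96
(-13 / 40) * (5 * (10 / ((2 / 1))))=-65 / 8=-8.12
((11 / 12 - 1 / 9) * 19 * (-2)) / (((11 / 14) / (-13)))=50141 / 99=506.47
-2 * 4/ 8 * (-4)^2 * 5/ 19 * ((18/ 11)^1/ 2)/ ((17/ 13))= -9360/ 3553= -2.63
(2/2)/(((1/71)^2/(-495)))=-2495295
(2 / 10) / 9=1 / 45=0.02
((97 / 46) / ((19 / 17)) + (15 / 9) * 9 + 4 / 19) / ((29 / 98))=732207 / 12673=57.78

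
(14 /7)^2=4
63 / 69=0.91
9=9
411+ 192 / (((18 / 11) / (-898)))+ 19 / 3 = -104948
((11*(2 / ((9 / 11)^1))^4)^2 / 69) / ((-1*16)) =-414998793616 / 2970223749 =-139.72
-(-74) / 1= 74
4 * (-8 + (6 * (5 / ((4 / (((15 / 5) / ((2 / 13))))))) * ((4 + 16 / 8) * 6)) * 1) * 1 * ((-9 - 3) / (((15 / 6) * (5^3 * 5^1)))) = -504672 / 3125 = -161.50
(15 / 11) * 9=135 / 11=12.27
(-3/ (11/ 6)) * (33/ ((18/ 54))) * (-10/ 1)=1620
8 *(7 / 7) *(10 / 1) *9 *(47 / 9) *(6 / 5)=4512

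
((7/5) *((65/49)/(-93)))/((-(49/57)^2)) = 14079/521017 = 0.03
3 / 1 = 3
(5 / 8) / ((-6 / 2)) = -5 / 24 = -0.21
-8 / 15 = -0.53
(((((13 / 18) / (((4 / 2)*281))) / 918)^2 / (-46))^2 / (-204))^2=815730721 / 10306321278217840736382055917838498295748656659020801017437923311616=0.00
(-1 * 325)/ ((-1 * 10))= 65/ 2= 32.50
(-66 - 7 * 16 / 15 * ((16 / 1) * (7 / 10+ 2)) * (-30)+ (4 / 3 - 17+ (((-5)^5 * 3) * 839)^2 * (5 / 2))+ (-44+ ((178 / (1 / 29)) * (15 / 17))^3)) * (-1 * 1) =-22810758898104248417 / 147390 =-154764630559089.82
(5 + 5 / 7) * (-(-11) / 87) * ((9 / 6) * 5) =1100 / 203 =5.42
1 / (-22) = -1 / 22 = -0.05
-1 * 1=-1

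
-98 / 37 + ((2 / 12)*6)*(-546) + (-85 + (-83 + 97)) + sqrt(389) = -22927 / 37 + sqrt(389) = -599.93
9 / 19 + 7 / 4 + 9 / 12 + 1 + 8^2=2583 / 38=67.97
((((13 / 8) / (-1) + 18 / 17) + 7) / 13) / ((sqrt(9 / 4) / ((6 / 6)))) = 875 / 2652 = 0.33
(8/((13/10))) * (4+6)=800/13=61.54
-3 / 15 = -1 / 5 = -0.20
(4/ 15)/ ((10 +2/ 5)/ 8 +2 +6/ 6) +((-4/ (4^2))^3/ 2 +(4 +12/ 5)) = 532859/ 82560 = 6.45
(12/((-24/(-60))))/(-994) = -15/497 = -0.03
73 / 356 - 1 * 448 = -159415 / 356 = -447.79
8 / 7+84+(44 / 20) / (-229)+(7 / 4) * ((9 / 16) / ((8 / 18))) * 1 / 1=179224313 / 2051840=87.35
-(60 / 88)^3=-3375 / 10648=-0.32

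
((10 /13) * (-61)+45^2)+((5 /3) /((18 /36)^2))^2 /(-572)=1978.00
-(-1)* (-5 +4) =-1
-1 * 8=-8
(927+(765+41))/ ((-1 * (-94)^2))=-0.20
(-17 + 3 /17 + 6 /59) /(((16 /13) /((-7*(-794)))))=-151480511 /2006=-75513.71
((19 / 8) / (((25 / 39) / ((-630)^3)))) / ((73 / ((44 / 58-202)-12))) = 5729006850840 / 2117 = 2706191238.00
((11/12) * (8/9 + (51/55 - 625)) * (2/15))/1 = -154238/2025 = -76.17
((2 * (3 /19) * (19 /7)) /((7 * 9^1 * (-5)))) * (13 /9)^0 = -2 /735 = -0.00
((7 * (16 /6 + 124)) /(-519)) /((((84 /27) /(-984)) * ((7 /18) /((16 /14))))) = 13461120 /8477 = 1587.96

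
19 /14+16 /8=47 /14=3.36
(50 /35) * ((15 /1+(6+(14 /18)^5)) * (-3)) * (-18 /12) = 897740 /6561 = 136.83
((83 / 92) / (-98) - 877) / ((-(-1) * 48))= -2635705 / 144256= -18.27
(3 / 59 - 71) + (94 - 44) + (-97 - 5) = -7254 / 59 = -122.95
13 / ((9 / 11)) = 143 / 9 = 15.89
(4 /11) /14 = 2 /77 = 0.03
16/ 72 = 2/ 9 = 0.22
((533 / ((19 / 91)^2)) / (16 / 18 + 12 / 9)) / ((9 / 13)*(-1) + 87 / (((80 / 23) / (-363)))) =-229516196 / 378786831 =-0.61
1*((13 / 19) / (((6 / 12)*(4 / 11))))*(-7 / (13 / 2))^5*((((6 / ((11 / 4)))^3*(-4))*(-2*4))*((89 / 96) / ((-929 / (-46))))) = -5073065754624 / 60999755531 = -83.17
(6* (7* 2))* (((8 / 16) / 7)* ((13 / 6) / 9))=13 / 9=1.44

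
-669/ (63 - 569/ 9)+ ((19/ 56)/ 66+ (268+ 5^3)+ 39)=3442.51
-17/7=-2.43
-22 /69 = -0.32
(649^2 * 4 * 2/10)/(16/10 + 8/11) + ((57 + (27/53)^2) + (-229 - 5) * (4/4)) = 12998802851/89888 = 144611.10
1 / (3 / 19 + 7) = 19 / 136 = 0.14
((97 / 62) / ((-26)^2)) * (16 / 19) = 194 / 99541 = 0.00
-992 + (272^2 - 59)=72933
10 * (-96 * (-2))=1920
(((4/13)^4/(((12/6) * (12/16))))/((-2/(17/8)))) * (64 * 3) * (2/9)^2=-139264/2313441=-0.06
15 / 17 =0.88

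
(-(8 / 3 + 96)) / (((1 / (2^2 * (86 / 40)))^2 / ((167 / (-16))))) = 11424971 / 150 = 76166.47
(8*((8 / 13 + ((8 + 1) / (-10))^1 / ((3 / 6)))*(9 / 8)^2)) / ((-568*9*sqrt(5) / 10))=693*sqrt(5) / 147680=0.01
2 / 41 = 0.05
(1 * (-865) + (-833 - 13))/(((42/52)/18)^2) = -41638896/49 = -849773.39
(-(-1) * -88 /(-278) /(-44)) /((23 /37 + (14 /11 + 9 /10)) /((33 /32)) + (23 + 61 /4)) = -89540 /509786531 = -0.00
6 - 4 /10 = 28 /5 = 5.60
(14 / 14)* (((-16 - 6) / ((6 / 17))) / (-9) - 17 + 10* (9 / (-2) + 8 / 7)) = -8249 / 189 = -43.65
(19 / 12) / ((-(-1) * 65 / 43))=817 / 780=1.05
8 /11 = 0.73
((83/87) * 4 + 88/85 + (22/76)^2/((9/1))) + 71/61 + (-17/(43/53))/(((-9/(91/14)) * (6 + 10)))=520634688917/74691708640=6.97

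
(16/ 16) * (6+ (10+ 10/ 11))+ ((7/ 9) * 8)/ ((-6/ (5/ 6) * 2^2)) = 29747/ 1782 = 16.69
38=38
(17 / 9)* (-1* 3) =-17 / 3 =-5.67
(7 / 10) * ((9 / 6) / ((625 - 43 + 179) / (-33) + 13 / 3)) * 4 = -231 / 1030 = -0.22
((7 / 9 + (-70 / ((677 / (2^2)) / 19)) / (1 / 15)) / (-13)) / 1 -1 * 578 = -45069341 / 79209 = -568.99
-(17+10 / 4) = -39 / 2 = -19.50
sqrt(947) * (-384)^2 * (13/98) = 958464 * sqrt(947)/49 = 601942.09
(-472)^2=222784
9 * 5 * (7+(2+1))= 450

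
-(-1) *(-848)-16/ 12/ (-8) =-5087/ 6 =-847.83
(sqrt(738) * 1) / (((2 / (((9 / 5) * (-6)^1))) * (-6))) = 27 * sqrt(82) / 10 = 24.45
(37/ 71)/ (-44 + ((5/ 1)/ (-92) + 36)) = -3404/ 52611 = -0.06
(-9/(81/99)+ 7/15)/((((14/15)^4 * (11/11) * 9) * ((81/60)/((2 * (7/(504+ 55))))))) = -49375/1725633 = -0.03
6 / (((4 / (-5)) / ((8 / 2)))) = -30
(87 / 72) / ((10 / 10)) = 29 / 24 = 1.21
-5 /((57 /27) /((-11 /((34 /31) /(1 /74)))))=0.32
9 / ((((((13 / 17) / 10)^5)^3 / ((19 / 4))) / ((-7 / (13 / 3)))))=-2569740294492937128165750000000000000 / 665416609183179841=-3861851746753624749.44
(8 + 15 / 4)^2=2209 / 16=138.06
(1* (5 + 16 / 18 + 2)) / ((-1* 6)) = -1.31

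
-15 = -15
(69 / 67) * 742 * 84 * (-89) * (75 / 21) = -1366986600 / 67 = -20402785.07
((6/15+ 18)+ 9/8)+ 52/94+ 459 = 479.08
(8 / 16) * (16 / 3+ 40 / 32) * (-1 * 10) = -395 / 12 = -32.92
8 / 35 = 0.23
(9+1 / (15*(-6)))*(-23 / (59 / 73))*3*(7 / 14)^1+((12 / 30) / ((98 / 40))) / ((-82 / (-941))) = -2715522239 / 7111860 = -381.83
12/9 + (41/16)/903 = 6435/4816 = 1.34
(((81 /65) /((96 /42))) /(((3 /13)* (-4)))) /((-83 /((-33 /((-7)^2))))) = -891 /185920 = -0.00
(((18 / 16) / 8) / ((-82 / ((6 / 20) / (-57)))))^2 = 81 / 994248294400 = 0.00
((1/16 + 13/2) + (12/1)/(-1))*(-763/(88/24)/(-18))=-22127/352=-62.86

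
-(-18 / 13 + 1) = 5 / 13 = 0.38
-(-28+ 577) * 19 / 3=-3477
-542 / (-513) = 542 / 513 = 1.06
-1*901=-901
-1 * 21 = -21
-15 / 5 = -3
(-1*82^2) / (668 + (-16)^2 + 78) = -3362 / 501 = -6.71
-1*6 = -6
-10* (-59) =590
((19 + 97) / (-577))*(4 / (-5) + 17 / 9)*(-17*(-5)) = -96628 / 5193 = -18.61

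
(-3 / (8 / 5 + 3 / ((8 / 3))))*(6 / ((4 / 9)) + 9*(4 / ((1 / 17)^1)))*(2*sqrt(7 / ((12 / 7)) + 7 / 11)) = -25020*sqrt(20559) / 1199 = -2992.05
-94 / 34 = -47 / 17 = -2.76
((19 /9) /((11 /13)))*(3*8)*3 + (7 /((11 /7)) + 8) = 192.09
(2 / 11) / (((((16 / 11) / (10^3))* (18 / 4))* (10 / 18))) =50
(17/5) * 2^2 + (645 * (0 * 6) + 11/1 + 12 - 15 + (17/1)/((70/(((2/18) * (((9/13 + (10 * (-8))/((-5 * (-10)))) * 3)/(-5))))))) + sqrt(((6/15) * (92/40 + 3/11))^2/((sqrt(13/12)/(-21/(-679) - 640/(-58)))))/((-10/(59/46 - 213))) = 1475203/68250 + 2756137 * 13^(3/4) * sqrt(175120502) * 3^(1/4)/4625978500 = 92.65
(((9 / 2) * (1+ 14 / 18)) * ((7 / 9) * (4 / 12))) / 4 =14 / 27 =0.52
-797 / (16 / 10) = -3985 / 8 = -498.12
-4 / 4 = -1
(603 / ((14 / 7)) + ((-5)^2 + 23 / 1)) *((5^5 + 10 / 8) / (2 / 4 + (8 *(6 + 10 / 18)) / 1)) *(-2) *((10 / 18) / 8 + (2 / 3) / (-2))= 166078905 / 15248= 10891.85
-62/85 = -0.73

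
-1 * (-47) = 47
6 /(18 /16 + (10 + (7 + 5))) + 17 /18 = 4009 /3330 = 1.20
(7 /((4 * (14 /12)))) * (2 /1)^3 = 12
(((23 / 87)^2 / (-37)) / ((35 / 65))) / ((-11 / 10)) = 68770 / 21564081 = 0.00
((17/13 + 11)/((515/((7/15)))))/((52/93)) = 1736/87035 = 0.02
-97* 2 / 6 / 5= -97 / 15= -6.47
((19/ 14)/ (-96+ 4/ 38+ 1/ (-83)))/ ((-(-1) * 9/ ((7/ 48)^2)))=-209741/ 6272432640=-0.00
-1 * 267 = -267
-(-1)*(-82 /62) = -41 /31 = -1.32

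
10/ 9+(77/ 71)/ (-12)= 2609/ 2556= 1.02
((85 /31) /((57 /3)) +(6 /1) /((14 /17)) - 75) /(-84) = 278591 /346332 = 0.80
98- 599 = -501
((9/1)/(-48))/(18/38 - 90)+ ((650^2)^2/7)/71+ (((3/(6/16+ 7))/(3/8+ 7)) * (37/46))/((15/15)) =359167505.08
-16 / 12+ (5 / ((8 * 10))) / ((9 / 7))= -185 / 144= -1.28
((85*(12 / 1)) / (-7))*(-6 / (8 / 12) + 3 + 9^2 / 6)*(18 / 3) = -45900 / 7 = -6557.14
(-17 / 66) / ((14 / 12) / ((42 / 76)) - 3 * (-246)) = -51 / 146542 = -0.00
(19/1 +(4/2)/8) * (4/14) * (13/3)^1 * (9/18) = 143/12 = 11.92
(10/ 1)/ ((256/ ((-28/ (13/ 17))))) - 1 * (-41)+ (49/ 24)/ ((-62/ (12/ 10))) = 2548907/ 64480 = 39.53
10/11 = 0.91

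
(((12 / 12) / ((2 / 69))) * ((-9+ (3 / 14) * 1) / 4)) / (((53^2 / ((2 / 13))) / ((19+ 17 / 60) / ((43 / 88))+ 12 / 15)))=-0.17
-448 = -448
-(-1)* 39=39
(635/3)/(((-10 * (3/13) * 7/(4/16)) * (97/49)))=-11557/6984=-1.65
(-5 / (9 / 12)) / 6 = -10 / 9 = -1.11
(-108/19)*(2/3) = -72/19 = -3.79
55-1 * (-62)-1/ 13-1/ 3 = 4547/ 39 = 116.59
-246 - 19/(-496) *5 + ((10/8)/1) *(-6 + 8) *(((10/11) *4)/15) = -4013473/16368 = -245.20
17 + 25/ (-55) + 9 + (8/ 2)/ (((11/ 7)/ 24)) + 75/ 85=16366/ 187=87.52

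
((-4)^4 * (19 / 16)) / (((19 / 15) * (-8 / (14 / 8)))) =-105 / 2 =-52.50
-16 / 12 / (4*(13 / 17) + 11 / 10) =-0.32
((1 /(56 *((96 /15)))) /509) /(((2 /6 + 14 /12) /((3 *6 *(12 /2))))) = 45 /114016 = 0.00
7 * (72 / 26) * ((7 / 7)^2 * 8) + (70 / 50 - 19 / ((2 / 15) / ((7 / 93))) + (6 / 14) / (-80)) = 32891903 / 225680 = 145.75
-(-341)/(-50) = -341/50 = -6.82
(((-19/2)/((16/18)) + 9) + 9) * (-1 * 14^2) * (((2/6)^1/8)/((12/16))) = -637/8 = -79.62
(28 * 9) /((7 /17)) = 612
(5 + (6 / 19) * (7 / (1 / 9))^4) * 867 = 81946985487 / 19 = 4312999236.16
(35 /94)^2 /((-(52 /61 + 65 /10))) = -74725 /3962946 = -0.02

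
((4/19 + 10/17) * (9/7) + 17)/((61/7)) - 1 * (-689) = 13616126/19703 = 691.07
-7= -7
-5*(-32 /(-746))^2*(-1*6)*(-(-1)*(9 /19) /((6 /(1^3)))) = 11520 /2643451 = 0.00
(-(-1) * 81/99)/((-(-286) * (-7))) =-9/22022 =-0.00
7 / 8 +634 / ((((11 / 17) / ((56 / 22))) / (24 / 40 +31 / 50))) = 73656471 / 24200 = 3043.66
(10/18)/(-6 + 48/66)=-55/522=-0.11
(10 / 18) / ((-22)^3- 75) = -5 / 96507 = -0.00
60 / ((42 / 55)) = 550 / 7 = 78.57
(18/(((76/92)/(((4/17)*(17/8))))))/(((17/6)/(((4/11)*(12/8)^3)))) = 16767/3553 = 4.72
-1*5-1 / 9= -46 / 9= -5.11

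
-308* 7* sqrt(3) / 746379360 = -539* sqrt(3) / 186594840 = -0.00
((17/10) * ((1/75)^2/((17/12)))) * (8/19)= 16/178125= 0.00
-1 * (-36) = 36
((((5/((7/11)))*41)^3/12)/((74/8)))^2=131485928426409390625/1449553329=90707893111.54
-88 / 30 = -44 / 15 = -2.93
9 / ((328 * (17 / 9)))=0.01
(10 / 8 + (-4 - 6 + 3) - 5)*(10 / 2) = -215 / 4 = -53.75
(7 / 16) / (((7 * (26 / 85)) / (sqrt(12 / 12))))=85 / 416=0.20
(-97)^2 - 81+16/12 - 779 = 25651/3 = 8550.33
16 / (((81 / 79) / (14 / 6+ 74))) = 289456 / 243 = 1191.18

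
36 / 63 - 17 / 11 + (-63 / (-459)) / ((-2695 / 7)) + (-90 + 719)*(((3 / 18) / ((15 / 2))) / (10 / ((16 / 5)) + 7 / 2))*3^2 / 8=1456087 / 1040655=1.40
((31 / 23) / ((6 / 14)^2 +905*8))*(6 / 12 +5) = 16709 / 16319374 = 0.00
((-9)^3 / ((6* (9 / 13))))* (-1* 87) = 30537 / 2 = 15268.50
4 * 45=180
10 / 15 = 2 / 3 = 0.67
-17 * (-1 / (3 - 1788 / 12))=-17 / 146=-0.12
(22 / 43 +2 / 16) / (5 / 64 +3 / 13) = 22776 / 11051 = 2.06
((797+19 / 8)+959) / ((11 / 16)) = 28134 / 11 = 2557.64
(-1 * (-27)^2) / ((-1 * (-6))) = -243 / 2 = -121.50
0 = 0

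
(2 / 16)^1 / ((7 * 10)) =0.00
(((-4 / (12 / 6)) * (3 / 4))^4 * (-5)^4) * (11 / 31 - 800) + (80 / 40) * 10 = -1254933205 / 496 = -2530107.27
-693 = -693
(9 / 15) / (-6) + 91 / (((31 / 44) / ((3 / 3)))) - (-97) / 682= 220292 / 1705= 129.20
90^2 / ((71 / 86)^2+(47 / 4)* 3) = 1198152 / 5315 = 225.43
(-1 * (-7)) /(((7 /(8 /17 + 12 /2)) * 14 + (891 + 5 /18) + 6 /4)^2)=1715175 /201980134084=0.00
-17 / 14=-1.21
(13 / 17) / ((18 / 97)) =4.12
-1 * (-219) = 219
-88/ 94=-44/ 47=-0.94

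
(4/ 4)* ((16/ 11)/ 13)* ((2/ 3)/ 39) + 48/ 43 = 804464/ 719433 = 1.12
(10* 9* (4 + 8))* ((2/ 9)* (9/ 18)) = 120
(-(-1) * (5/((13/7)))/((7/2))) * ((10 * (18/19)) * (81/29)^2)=11809800/207727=56.85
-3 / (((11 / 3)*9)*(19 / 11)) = -1 / 19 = -0.05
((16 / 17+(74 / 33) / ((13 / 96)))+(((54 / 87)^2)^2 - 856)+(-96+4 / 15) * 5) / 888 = -1698360191471 / 1145120473926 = -1.48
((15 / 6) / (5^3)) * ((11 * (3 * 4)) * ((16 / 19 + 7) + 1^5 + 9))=22374 / 475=47.10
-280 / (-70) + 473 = 477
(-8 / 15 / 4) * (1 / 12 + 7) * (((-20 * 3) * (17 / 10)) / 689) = 289 / 2067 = 0.14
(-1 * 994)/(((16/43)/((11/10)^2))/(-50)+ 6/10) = -1673.82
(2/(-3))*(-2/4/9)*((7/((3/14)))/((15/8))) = 784/1215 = 0.65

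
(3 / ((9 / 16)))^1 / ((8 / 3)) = 2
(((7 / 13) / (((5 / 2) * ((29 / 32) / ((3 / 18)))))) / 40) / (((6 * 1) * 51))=14 / 4326075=0.00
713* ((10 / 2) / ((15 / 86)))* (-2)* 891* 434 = -15807535128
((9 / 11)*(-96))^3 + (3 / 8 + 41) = -5159339791 / 10648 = -484536.04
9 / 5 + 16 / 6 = 67 / 15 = 4.47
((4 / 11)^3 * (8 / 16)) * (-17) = -544 / 1331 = -0.41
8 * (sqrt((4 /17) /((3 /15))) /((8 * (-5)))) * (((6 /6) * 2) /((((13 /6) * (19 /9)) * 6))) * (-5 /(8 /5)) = 45 * sqrt(85) /8398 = 0.05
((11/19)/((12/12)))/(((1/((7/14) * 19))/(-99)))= -1089/2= -544.50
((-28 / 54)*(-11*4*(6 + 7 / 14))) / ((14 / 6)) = 572 / 9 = 63.56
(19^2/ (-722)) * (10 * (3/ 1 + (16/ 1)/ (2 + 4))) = -85/ 3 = -28.33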